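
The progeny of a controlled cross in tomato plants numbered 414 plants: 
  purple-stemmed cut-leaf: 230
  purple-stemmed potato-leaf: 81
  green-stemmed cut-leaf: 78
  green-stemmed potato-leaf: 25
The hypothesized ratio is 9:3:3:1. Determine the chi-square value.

Under the 9:3:3:1 hypothesis (Σ ratio = 16, N = 414):
  purple-stemmed cut-leaf: 414 × 9/16 = 232.875
  purple-stemmed potato-leaf: 414 × 3/16 = 77.625
  green-stemmed cut-leaf: 414 × 3/16 = 77.625
  green-stemmed potato-leaf: 414 × 1/16 = 25.875
χ² = Σ (O − E)² / E
  purple-stemmed cut-leaf: (230 − 232.875)² / 232.875 = 0.0355
  purple-stemmed potato-leaf: (81 − 77.625)² / 77.625 = 0.1467
  green-stemmed cut-leaf: (78 − 77.625)² / 77.625 = 0.0018
  green-stemmed potato-leaf: (25 − 25.875)² / 25.875 = 0.0296
χ² = 0.0355 + 0.1467 + 0.0018 + 0.0296 = 0.2136 ≈ 0.214

0.214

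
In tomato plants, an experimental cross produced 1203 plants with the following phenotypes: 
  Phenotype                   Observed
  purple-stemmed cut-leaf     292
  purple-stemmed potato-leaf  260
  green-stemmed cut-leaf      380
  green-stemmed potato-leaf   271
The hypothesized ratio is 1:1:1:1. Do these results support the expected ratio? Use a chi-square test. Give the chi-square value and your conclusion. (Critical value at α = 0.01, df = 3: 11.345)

Total ratio parts = 4. Expected numbers out of 1203:
  purple-stemmed cut-leaf: 1203 × 1/4 = 300.75
  purple-stemmed potato-leaf: 1203 × 1/4 = 300.75
  green-stemmed cut-leaf: 1203 × 1/4 = 300.75
  green-stemmed potato-leaf: 1203 × 1/4 = 300.75
χ² = Σ (O − E)² / E
  purple-stemmed cut-leaf: (292 − 300.75)² / 300.75 = 0.2546
  purple-stemmed potato-leaf: (260 − 300.75)² / 300.75 = 5.5214
  green-stemmed cut-leaf: (380 − 300.75)² / 300.75 = 20.8830
  green-stemmed potato-leaf: (271 − 300.75)² / 300.75 = 2.9429
χ² = 0.2546 + 5.5214 + 20.8830 + 2.9429 = 29.6019 ≈ 29.602
Degrees of freedom = 4 − 1 = 3; critical value at α = 0.01 is 11.345.
Since 29.602 > 11.345, we reject the null hypothesis — the data do not fit the 1:1:1:1 ratio.

29.602; not consistent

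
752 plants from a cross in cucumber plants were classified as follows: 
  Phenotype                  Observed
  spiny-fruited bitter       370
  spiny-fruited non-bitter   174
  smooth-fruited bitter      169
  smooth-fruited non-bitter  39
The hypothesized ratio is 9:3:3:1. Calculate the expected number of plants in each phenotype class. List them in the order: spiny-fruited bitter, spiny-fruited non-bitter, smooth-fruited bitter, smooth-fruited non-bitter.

423, 141, 141, 47

Total ratio parts = 16. Expected numbers out of 752:
  spiny-fruited bitter: 752 × 9/16 = 423
  spiny-fruited non-bitter: 752 × 3/16 = 141
  smooth-fruited bitter: 752 × 3/16 = 141
  smooth-fruited non-bitter: 752 × 1/16 = 47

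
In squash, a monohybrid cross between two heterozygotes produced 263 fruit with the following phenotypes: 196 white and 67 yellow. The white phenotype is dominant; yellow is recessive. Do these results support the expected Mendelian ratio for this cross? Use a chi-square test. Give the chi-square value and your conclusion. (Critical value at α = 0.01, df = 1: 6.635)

0.032; consistent

For a monohybrid cross between heterozygotes with complete dominance, the expected phenotypic ratio is 3:1.
The 3:1 ratio has 4 parts, so with N = 263 the expected counts are:
  white: 263 × 3/4 = 197.25
  yellow: 263 × 1/4 = 65.75
χ² = Σ (O − E)² / E
  white: (196 − 197.25)² / 197.25 = 0.0079
  yellow: (67 − 65.75)² / 65.75 = 0.0238
χ² = 0.0079 + 0.0238 = 0.0317 ≈ 0.032
Degrees of freedom = 2 − 1 = 1; critical value at α = 0.01 is 6.635.
Since 0.032 < 6.635, we fail to reject the null hypothesis — the data are consistent with the 3:1 ratio.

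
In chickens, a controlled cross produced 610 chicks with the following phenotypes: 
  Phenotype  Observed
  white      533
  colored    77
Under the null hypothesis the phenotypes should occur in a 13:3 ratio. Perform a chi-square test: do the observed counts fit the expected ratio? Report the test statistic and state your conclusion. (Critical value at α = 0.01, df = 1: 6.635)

15.032; not consistent

Total ratio parts = 16. Expected numbers out of 610:
  white: 610 × 13/16 = 495.625
  colored: 610 × 3/16 = 114.375
χ² = Σ (O − E)² / E
  white: (533 − 495.625)² / 495.625 = 2.8184
  colored: (77 − 114.375)² / 114.375 = 12.2133
χ² = 2.8184 + 12.2133 = 15.0317 ≈ 15.032
Degrees of freedom = 2 − 1 = 1; critical value at α = 0.01 is 6.635.
Since 15.032 > 6.635, we reject the null hypothesis — the data do not fit the 13:3 ratio.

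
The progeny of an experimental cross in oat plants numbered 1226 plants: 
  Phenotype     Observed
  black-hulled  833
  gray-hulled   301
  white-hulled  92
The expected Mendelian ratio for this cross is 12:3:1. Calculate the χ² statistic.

Under the 12:3:1 hypothesis (Σ ratio = 16, N = 1226):
  black-hulled: 1226 × 12/16 = 919.5
  gray-hulled: 1226 × 3/16 = 229.875
  white-hulled: 1226 × 1/16 = 76.625
χ² = Σ (O − E)² / E
  black-hulled: (833 − 919.5)² / 919.5 = 8.1373
  gray-hulled: (301 − 229.875)² / 229.875 = 22.0066
  white-hulled: (92 − 76.625)² / 76.625 = 3.0850
χ² = 8.1373 + 22.0066 + 3.0850 = 33.2289 ≈ 33.229

33.229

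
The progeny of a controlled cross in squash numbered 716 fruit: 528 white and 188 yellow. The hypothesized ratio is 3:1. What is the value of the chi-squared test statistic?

Expected counts for N = 716 under a 3:1 ratio (total parts = 4):
  white: 716 × 3/4 = 537
  yellow: 716 × 1/4 = 179
χ² = Σ (O − E)² / E
  white: (528 − 537)² / 537 = 0.1508
  yellow: (188 − 179)² / 179 = 0.4525
χ² = 0.1508 + 0.4525 = 0.6033 ≈ 0.603

0.603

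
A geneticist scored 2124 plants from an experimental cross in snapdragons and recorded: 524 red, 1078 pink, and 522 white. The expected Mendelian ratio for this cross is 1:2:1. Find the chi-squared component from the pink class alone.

The 1:2:1 ratio has 4 parts, so with N = 2124 the expected counts are:
  red: 2124 × 1/4 = 531
  pink: 2124 × 2/4 = 1062
  white: 2124 × 1/4 = 531
Contribution of pink: (1078 − 1062)² / 1062 = 0.2411

0.241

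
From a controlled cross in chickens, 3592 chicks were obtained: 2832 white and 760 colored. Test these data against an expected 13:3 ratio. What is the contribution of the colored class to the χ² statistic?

Expected counts for N = 3592 under a 13:3 ratio (total parts = 16):
  white: 3592 × 13/16 = 2918.5
  colored: 3592 × 3/16 = 673.5
Contribution of colored: (760 − 673.5)² / 673.5 = 11.1095

11.110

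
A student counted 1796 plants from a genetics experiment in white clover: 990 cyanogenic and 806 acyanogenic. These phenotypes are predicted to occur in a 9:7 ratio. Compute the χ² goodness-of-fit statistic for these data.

0.928

Expected counts for N = 1796 under a 9:7 ratio (total parts = 16):
  cyanogenic: 1796 × 9/16 = 1010.25
  acyanogenic: 1796 × 7/16 = 785.75
χ² = Σ (O − E)² / E
  cyanogenic: (990 − 1010.25)² / 1010.25 = 0.4059
  acyanogenic: (806 − 785.75)² / 785.75 = 0.5219
χ² = 0.4059 + 0.5219 = 0.9278 ≈ 0.928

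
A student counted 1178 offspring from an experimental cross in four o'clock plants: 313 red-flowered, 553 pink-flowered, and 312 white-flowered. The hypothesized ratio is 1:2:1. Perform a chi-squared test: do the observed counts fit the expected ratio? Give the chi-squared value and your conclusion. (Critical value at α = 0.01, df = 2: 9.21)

4.402; consistent

Expected counts for N = 1178 under a 1:2:1 ratio (total parts = 4):
  red-flowered: 1178 × 1/4 = 294.5
  pink-flowered: 1178 × 2/4 = 589
  white-flowered: 1178 × 1/4 = 294.5
χ² = Σ (O − E)² / E
  red-flowered: (313 − 294.5)² / 294.5 = 1.1621
  pink-flowered: (553 − 589)² / 589 = 2.2003
  white-flowered: (312 − 294.5)² / 294.5 = 1.0399
χ² = 1.1621 + 2.2003 + 1.0399 = 4.4023 ≈ 4.402
Degrees of freedom = 3 − 1 = 2; critical value at α = 0.01 is 9.21.
Since 4.402 < 9.21, we fail to reject the null hypothesis — the data are consistent with the 1:2:1 ratio.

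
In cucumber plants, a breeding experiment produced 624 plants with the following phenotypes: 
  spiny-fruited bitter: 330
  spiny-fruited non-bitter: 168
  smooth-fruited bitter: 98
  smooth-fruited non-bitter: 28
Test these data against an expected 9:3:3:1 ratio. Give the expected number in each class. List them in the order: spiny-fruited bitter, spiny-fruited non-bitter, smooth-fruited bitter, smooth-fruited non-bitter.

Total ratio parts = 16. Expected numbers out of 624:
  spiny-fruited bitter: 624 × 9/16 = 351
  spiny-fruited non-bitter: 624 × 3/16 = 117
  smooth-fruited bitter: 624 × 3/16 = 117
  smooth-fruited non-bitter: 624 × 1/16 = 39

351, 117, 117, 39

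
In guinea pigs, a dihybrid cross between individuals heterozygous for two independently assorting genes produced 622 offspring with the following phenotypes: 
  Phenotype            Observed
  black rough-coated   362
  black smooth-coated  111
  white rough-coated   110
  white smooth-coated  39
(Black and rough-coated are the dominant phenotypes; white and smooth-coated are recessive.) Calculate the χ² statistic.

1.068

A dihybrid F₂ with independent assortment and complete dominance at both loci gives a 9:3:3:1 phenotypic ratio.
Expected counts for N = 622 under a 9:3:3:1 ratio (total parts = 16):
  black rough-coated: 622 × 9/16 = 349.875
  black smooth-coated: 622 × 3/16 = 116.625
  white rough-coated: 622 × 3/16 = 116.625
  white smooth-coated: 622 × 1/16 = 38.875
χ² = Σ (O − E)² / E
  black rough-coated: (362 − 349.875)² / 349.875 = 0.4202
  black smooth-coated: (111 − 116.625)² / 116.625 = 0.2713
  white rough-coated: (110 − 116.625)² / 116.625 = 0.3763
  white smooth-coated: (39 − 38.875)² / 38.875 = 0.0004
χ² = 0.4202 + 0.2713 + 0.3763 + 0.0004 = 1.0682 ≈ 1.068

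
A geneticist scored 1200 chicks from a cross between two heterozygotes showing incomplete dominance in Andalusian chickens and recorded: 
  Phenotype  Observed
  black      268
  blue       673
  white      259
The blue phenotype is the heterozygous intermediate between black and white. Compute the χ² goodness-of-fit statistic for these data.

17.898

With incomplete dominance, a heterozygote × heterozygote cross gives a 1:2:1 phenotypic ratio.
The 1:2:1 ratio has 4 parts, so with N = 1200 the expected counts are:
  black: 1200 × 1/4 = 300
  blue: 1200 × 2/4 = 600
  white: 1200 × 1/4 = 300
χ² = Σ (O − E)² / E
  black: (268 − 300)² / 300 = 3.4133
  blue: (673 − 600)² / 600 = 8.8817
  white: (259 − 300)² / 300 = 5.6033
χ² = 3.4133 + 8.8817 + 5.6033 = 17.8983 ≈ 17.898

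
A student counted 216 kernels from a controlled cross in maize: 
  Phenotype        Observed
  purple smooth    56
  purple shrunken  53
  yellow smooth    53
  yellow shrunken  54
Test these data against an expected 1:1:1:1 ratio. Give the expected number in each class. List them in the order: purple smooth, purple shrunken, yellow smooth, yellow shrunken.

Total ratio parts = 4. Expected numbers out of 216:
  purple smooth: 216 × 1/4 = 54
  purple shrunken: 216 × 1/4 = 54
  yellow smooth: 216 × 1/4 = 54
  yellow shrunken: 216 × 1/4 = 54

54, 54, 54, 54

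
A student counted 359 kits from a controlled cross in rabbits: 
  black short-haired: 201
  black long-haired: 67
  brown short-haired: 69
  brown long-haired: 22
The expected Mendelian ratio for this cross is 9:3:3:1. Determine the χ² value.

0.057

Under the 9:3:3:1 hypothesis (Σ ratio = 16, N = 359):
  black short-haired: 359 × 9/16 = 201.9375
  black long-haired: 359 × 3/16 = 67.3125
  brown short-haired: 359 × 3/16 = 67.3125
  brown long-haired: 359 × 1/16 = 22.4375
χ² = Σ (O − E)² / E
  black short-haired: (201 − 201.9375)² / 201.9375 = 0.0044
  black long-haired: (67 − 67.3125)² / 67.3125 = 0.0015
  brown short-haired: (69 − 67.3125)² / 67.3125 = 0.0423
  brown long-haired: (22 − 22.4375)² / 22.4375 = 0.0085
χ² = 0.0044 + 0.0015 + 0.0423 + 0.0085 = 0.0567 ≈ 0.057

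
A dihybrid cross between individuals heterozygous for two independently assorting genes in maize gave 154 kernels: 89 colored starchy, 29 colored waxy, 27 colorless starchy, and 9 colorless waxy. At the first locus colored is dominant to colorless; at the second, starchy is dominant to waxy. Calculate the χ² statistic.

0.228

A dihybrid F₂ with independent assortment and complete dominance at both loci gives a 9:3:3:1 phenotypic ratio.
Total ratio parts = 16. Expected numbers out of 154:
  colored starchy: 154 × 9/16 = 86.625
  colored waxy: 154 × 3/16 = 28.875
  colorless starchy: 154 × 3/16 = 28.875
  colorless waxy: 154 × 1/16 = 9.625
χ² = Σ (O − E)² / E
  colored starchy: (89 − 86.625)² / 86.625 = 0.0651
  colored waxy: (29 − 28.875)² / 28.875 = 0.0005
  colorless starchy: (27 − 28.875)² / 28.875 = 0.1218
  colorless waxy: (9 − 9.625)² / 9.625 = 0.0406
χ² = 0.0651 + 0.0005 + 0.1218 + 0.0406 = 0.228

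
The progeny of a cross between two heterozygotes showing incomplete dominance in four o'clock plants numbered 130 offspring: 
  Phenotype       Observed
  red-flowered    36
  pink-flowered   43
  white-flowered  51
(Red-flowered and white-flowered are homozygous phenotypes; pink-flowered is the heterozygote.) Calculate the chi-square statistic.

18.354

With incomplete dominance, a heterozygote × heterozygote cross gives a 1:2:1 phenotypic ratio.
Expected counts for N = 130 under a 1:2:1 ratio (total parts = 4):
  red-flowered: 130 × 1/4 = 32.5
  pink-flowered: 130 × 2/4 = 65
  white-flowered: 130 × 1/4 = 32.5
χ² = Σ (O − E)² / E
  red-flowered: (36 − 32.5)² / 32.5 = 0.3769
  pink-flowered: (43 − 65)² / 65 = 7.4462
  white-flowered: (51 − 32.5)² / 32.5 = 10.5308
χ² = 0.3769 + 7.4462 + 10.5308 = 18.3539 ≈ 18.354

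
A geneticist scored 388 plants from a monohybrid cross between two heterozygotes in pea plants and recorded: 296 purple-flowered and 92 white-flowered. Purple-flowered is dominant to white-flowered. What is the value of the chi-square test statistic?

0.344

For a monohybrid cross between heterozygotes with complete dominance, the expected phenotypic ratio is 3:1.
Total ratio parts = 4. Expected numbers out of 388:
  purple-flowered: 388 × 3/4 = 291
  white-flowered: 388 × 1/4 = 97
χ² = Σ (O − E)² / E
  purple-flowered: (296 − 291)² / 291 = 0.0859
  white-flowered: (92 − 97)² / 97 = 0.2577
χ² = 0.0859 + 0.2577 = 0.3436 ≈ 0.344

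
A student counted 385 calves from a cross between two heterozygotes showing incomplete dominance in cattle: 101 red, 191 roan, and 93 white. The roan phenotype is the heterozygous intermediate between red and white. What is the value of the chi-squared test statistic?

With incomplete dominance, a heterozygote × heterozygote cross gives a 1:2:1 phenotypic ratio.
The 1:2:1 ratio has 4 parts, so with N = 385 the expected counts are:
  red: 385 × 1/4 = 96.25
  roan: 385 × 2/4 = 192.5
  white: 385 × 1/4 = 96.25
χ² = Σ (O − E)² / E
  red: (101 − 96.25)² / 96.25 = 0.2344
  roan: (191 − 192.5)² / 192.5 = 0.0117
  white: (93 − 96.25)² / 96.25 = 0.1097
χ² = 0.2344 + 0.0117 + 0.1097 = 0.3558 ≈ 0.356

0.356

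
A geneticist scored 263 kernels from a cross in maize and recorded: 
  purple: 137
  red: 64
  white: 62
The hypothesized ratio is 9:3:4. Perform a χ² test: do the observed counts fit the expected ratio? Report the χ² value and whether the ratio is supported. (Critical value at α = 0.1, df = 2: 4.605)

Expected counts for N = 263 under a 9:3:4 ratio (total parts = 16):
  purple: 263 × 9/16 = 147.9375
  red: 263 × 3/16 = 49.3125
  white: 263 × 4/16 = 65.75
χ² = Σ (O − E)² / E
  purple: (137 − 147.9375)² / 147.9375 = 0.8086
  red: (64 − 49.3125)² / 49.3125 = 4.3746
  white: (62 − 65.75)² / 65.75 = 0.2139
χ² = 0.8086 + 4.3746 + 0.2139 = 5.3971 ≈ 5.397
Degrees of freedom = 3 − 1 = 2; critical value at α = 0.1 is 4.605.
Since 5.397 > 4.605, we reject the null hypothesis — the data do not fit the 9:3:4 ratio.

5.397; not consistent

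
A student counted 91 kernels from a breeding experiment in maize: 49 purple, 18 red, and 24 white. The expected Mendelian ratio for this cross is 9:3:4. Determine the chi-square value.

0.214

The 9:3:4 ratio has 16 parts, so with N = 91 the expected counts are:
  purple: 91 × 9/16 = 51.1875
  red: 91 × 3/16 = 17.0625
  white: 91 × 4/16 = 22.75
χ² = Σ (O − E)² / E
  purple: (49 − 51.1875)² / 51.1875 = 0.0935
  red: (18 − 17.0625)² / 17.0625 = 0.0515
  white: (24 − 22.75)² / 22.75 = 0.0687
χ² = 0.0935 + 0.0515 + 0.0687 = 0.2137 ≈ 0.214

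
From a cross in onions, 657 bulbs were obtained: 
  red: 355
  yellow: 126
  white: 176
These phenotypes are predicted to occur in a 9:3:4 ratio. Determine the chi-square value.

The 9:3:4 ratio has 16 parts, so with N = 657 the expected counts are:
  red: 657 × 9/16 = 369.5625
  yellow: 657 × 3/16 = 123.1875
  white: 657 × 4/16 = 164.25
χ² = Σ (O − E)² / E
  red: (355 − 369.5625)² / 369.5625 = 0.5738
  yellow: (126 − 123.1875)² / 123.1875 = 0.0642
  white: (176 − 164.25)² / 164.25 = 0.8406
χ² = 0.5738 + 0.0642 + 0.8406 = 1.4786 ≈ 1.479

1.479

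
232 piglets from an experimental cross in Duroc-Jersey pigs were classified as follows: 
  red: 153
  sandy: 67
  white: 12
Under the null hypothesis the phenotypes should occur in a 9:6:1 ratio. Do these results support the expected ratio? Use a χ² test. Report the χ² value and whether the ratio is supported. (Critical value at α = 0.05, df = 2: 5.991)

8.908; not consistent

Expected counts for N = 232 under a 9:6:1 ratio (total parts = 16):
  red: 232 × 9/16 = 130.5
  sandy: 232 × 6/16 = 87
  white: 232 × 1/16 = 14.5
χ² = Σ (O − E)² / E
  red: (153 − 130.5)² / 130.5 = 3.8793
  sandy: (67 − 87)² / 87 = 4.5977
  white: (12 − 14.5)² / 14.5 = 0.4310
χ² = 3.8793 + 4.5977 + 0.4310 = 8.908
Degrees of freedom = 3 − 1 = 2; critical value at α = 0.05 is 5.991.
Since 8.908 > 5.991, we reject the null hypothesis — the data do not fit the 9:6:1 ratio.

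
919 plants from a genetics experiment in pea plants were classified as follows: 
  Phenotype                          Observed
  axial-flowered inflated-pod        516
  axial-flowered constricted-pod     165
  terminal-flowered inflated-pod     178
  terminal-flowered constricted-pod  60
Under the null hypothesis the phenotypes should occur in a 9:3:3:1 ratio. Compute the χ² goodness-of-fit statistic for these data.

The 9:3:3:1 ratio has 16 parts, so with N = 919 the expected counts are:
  axial-flowered inflated-pod: 919 × 9/16 = 516.9375
  axial-flowered constricted-pod: 919 × 3/16 = 172.3125
  terminal-flowered inflated-pod: 919 × 3/16 = 172.3125
  terminal-flowered constricted-pod: 919 × 1/16 = 57.4375
χ² = Σ (O − E)² / E
  axial-flowered inflated-pod: (516 − 516.9375)² / 516.9375 = 0.0017
  axial-flowered constricted-pod: (165 − 172.3125)² / 172.3125 = 0.3103
  terminal-flowered inflated-pod: (178 − 172.3125)² / 172.3125 = 0.1877
  terminal-flowered constricted-pod: (60 − 57.4375)² / 57.4375 = 0.1143
χ² = 0.0017 + 0.3103 + 0.1877 + 0.1143 = 0.614

0.614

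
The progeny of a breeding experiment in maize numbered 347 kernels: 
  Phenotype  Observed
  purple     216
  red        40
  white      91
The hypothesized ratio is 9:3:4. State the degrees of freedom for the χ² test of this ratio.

2

A goodness-of-fit test with 3 phenotype classes has df = 3 − 1 = 2.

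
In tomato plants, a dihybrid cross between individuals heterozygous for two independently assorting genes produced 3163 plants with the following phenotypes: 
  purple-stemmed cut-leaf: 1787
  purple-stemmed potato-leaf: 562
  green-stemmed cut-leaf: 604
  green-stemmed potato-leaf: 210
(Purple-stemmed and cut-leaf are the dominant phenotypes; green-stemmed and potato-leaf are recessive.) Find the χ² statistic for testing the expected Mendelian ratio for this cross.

A dihybrid F₂ with independent assortment and complete dominance at both loci gives a 9:3:3:1 phenotypic ratio.
Under the 9:3:3:1 hypothesis (Σ ratio = 16, N = 3163):
  purple-stemmed cut-leaf: 3163 × 9/16 = 1779.1875
  purple-stemmed potato-leaf: 3163 × 3/16 = 593.0625
  green-stemmed cut-leaf: 3163 × 3/16 = 593.0625
  green-stemmed potato-leaf: 3163 × 1/16 = 197.6875
χ² = Σ (O − E)² / E
  purple-stemmed cut-leaf: (1787 − 1779.1875)² / 1779.1875 = 0.0343
  purple-stemmed potato-leaf: (562 − 593.0625)² / 593.0625 = 1.6269
  green-stemmed cut-leaf: (604 − 593.0625)² / 593.0625 = 0.2017
  green-stemmed potato-leaf: (210 − 197.6875)² / 197.6875 = 0.7669
χ² = 0.0343 + 1.6269 + 0.2017 + 0.7669 = 2.6298 ≈ 2.630

2.630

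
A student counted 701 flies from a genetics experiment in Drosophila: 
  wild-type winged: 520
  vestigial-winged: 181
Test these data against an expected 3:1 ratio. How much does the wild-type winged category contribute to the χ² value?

Total ratio parts = 4. Expected numbers out of 701:
  wild-type winged: 701 × 3/4 = 525.75
  vestigial-winged: 701 × 1/4 = 175.25
Contribution of wild-type winged: (520 − 525.75)² / 525.75 = 0.0629

0.063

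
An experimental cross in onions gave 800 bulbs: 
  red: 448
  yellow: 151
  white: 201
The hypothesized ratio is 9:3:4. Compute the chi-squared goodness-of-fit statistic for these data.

0.021

The 9:3:4 ratio has 16 parts, so with N = 800 the expected counts are:
  red: 800 × 9/16 = 450
  yellow: 800 × 3/16 = 150
  white: 800 × 4/16 = 200
χ² = Σ (O − E)² / E
  red: (448 − 450)² / 450 = 0.0089
  yellow: (151 − 150)² / 150 = 0.0067
  white: (201 − 200)² / 200 = 0.0050
χ² = 0.0089 + 0.0067 + 0.0050 = 0.0206 ≈ 0.021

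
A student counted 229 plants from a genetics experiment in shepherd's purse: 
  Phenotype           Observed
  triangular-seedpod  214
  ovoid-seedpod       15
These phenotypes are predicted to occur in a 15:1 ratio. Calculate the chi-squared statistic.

0.035

The 15:1 ratio has 16 parts, so with N = 229 the expected counts are:
  triangular-seedpod: 229 × 15/16 = 214.6875
  ovoid-seedpod: 229 × 1/16 = 14.3125
χ² = Σ (O − E)² / E
  triangular-seedpod: (214 − 214.6875)² / 214.6875 = 0.0022
  ovoid-seedpod: (15 − 14.3125)² / 14.3125 = 0.0330
χ² = 0.0022 + 0.0330 = 0.0352 ≈ 0.035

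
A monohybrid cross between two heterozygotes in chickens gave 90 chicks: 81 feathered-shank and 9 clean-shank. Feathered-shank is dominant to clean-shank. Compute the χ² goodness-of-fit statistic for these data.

For a monohybrid cross between heterozygotes with complete dominance, the expected phenotypic ratio is 3:1.
Expected counts for N = 90 under a 3:1 ratio (total parts = 4):
  feathered-shank: 90 × 3/4 = 67.5
  clean-shank: 90 × 1/4 = 22.5
χ² = Σ (O − E)² / E
  feathered-shank: (81 − 67.5)² / 67.5 = 2.7000
  clean-shank: (9 − 22.5)² / 22.5 = 8.1000
χ² = 2.7000 + 8.1000 = 10.800

10.800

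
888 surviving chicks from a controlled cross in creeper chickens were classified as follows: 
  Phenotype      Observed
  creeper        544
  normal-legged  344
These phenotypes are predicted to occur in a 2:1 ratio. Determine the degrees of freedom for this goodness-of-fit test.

A goodness-of-fit test with 2 phenotype classes has df = 2 − 1 = 1.

1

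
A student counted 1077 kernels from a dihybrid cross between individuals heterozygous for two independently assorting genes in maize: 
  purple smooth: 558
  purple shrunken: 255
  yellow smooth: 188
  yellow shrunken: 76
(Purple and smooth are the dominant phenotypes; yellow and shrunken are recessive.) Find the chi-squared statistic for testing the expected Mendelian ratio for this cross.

19.800

A dihybrid F₂ with independent assortment and complete dominance at both loci gives a 9:3:3:1 phenotypic ratio.
Total ratio parts = 16. Expected numbers out of 1077:
  purple smooth: 1077 × 9/16 = 605.8125
  purple shrunken: 1077 × 3/16 = 201.9375
  yellow smooth: 1077 × 3/16 = 201.9375
  yellow shrunken: 1077 × 1/16 = 67.3125
χ² = Σ (O − E)² / E
  purple smooth: (558 − 605.8125)² / 605.8125 = 3.7735
  purple shrunken: (255 − 201.9375)² / 201.9375 = 13.9431
  yellow smooth: (188 − 201.9375)² / 201.9375 = 0.9620
  yellow shrunken: (76 − 67.3125)² / 67.3125 = 1.1212
χ² = 3.7735 + 13.9431 + 0.9620 + 1.1212 = 19.7998 ≈ 19.800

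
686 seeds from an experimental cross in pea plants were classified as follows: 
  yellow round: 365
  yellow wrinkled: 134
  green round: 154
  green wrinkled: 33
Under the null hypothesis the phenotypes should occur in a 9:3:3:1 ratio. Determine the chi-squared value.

Under the 9:3:3:1 hypothesis (Σ ratio = 16, N = 686):
  yellow round: 686 × 9/16 = 385.875
  yellow wrinkled: 686 × 3/16 = 128.625
  green round: 686 × 3/16 = 128.625
  green wrinkled: 686 × 1/16 = 42.875
χ² = Σ (O − E)² / E
  yellow round: (365 − 385.875)² / 385.875 = 1.1293
  yellow wrinkled: (134 − 128.625)² / 128.625 = 0.2246
  green round: (154 − 128.625)² / 128.625 = 5.0060
  green wrinkled: (33 − 42.875)² / 42.875 = 2.2744
χ² = 1.1293 + 0.2246 + 5.0060 + 2.2744 = 8.6343 ≈ 8.634

8.634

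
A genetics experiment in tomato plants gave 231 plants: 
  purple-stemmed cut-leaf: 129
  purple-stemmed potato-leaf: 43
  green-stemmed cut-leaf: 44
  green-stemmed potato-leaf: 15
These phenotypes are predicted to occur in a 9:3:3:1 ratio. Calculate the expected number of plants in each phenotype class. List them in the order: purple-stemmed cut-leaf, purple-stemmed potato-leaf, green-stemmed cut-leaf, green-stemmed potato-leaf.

129.9375, 43.3125, 43.3125, 14.4375

Total ratio parts = 16. Expected numbers out of 231:
  purple-stemmed cut-leaf: 231 × 9/16 = 129.9375
  purple-stemmed potato-leaf: 231 × 3/16 = 43.3125
  green-stemmed cut-leaf: 231 × 3/16 = 43.3125
  green-stemmed potato-leaf: 231 × 1/16 = 14.4375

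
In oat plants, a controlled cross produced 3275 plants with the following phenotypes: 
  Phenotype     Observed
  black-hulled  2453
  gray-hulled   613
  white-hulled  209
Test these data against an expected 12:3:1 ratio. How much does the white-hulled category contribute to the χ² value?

0.091

Under the 12:3:1 hypothesis (Σ ratio = 16, N = 3275):
  black-hulled: 3275 × 12/16 = 2456.25
  gray-hulled: 3275 × 3/16 = 614.0625
  white-hulled: 3275 × 1/16 = 204.6875
Contribution of white-hulled: (209 − 204.6875)² / 204.6875 = 0.0909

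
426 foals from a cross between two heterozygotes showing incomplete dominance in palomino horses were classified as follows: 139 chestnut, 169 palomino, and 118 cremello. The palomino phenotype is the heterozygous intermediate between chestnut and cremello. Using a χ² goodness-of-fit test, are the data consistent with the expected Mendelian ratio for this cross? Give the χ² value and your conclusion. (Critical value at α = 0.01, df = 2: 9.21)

20.249; not consistent

With incomplete dominance, a heterozygote × heterozygote cross gives a 1:2:1 phenotypic ratio.
Expected counts for N = 426 under a 1:2:1 ratio (total parts = 4):
  chestnut: 426 × 1/4 = 106.5
  palomino: 426 × 2/4 = 213
  cremello: 426 × 1/4 = 106.5
χ² = Σ (O − E)² / E
  chestnut: (139 − 106.5)² / 106.5 = 9.9178
  palomino: (169 − 213)² / 213 = 9.0892
  cremello: (118 − 106.5)² / 106.5 = 1.2418
χ² = 9.9178 + 9.0892 + 1.2418 = 20.2488 ≈ 20.249
Degrees of freedom = 3 − 1 = 2; critical value at α = 0.01 is 9.21.
Since 20.249 > 9.21, we reject the null hypothesis — the data do not fit the 1:2:1 ratio.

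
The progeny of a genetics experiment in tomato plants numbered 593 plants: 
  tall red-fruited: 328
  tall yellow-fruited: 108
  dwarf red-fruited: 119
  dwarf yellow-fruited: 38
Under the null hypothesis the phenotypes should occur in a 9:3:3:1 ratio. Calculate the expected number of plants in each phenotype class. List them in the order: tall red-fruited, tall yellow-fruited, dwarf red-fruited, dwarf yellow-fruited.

333.5625, 111.1875, 111.1875, 37.0625

Under the 9:3:3:1 hypothesis (Σ ratio = 16, N = 593):
  tall red-fruited: 593 × 9/16 = 333.5625
  tall yellow-fruited: 593 × 3/16 = 111.1875
  dwarf red-fruited: 593 × 3/16 = 111.1875
  dwarf yellow-fruited: 593 × 1/16 = 37.0625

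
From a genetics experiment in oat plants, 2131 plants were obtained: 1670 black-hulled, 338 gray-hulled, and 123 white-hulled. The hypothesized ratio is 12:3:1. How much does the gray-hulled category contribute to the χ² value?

9.485

The 12:3:1 ratio has 16 parts, so with N = 2131 the expected counts are:
  black-hulled: 2131 × 12/16 = 1598.25
  gray-hulled: 2131 × 3/16 = 399.5625
  white-hulled: 2131 × 1/16 = 133.1875
Contribution of gray-hulled: (338 − 399.5625)² / 399.5625 = 9.4852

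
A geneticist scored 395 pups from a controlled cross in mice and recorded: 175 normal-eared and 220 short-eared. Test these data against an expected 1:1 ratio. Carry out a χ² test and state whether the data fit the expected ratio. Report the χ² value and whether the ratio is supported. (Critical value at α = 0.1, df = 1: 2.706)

5.127; not consistent

Under the 1:1 hypothesis (Σ ratio = 2, N = 395):
  normal-eared: 395 × 1/2 = 197.5
  short-eared: 395 × 1/2 = 197.5
χ² = Σ (O − E)² / E
  normal-eared: (175 − 197.5)² / 197.5 = 2.5633
  short-eared: (220 − 197.5)² / 197.5 = 2.5633
χ² = 2.5633 + 2.5633 = 5.1266 ≈ 5.127
Degrees of freedom = 2 − 1 = 1; critical value at α = 0.1 is 2.706.
Since 5.127 > 2.706, we reject the null hypothesis — the data do not fit the 1:1 ratio.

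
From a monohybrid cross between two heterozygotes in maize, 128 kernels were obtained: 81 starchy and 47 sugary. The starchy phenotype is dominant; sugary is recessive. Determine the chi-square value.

For a monohybrid cross between heterozygotes with complete dominance, the expected phenotypic ratio is 3:1.
Expected counts for N = 128 under a 3:1 ratio (total parts = 4):
  starchy: 128 × 3/4 = 96
  sugary: 128 × 1/4 = 32
χ² = Σ (O − E)² / E
  starchy: (81 − 96)² / 96 = 2.3438
  sugary: (47 − 32)² / 32 = 7.0312
χ² = 2.3438 + 7.0312 = 9.375

9.375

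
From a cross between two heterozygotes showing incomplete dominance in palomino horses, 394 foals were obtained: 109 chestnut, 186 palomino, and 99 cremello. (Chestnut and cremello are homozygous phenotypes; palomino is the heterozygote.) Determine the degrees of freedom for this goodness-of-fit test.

2

With incomplete dominance, a heterozygote × heterozygote cross gives a 1:2:1 phenotypic ratio.
A goodness-of-fit test with 3 phenotype classes has df = 3 − 1 = 2.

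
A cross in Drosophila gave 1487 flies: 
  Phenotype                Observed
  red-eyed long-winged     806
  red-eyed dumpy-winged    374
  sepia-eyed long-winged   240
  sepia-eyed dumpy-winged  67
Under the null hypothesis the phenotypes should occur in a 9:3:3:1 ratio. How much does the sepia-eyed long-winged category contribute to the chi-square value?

5.403

The 9:3:3:1 ratio has 16 parts, so with N = 1487 the expected counts are:
  red-eyed long-winged: 1487 × 9/16 = 836.4375
  red-eyed dumpy-winged: 1487 × 3/16 = 278.8125
  sepia-eyed long-winged: 1487 × 3/16 = 278.8125
  sepia-eyed dumpy-winged: 1487 × 1/16 = 92.9375
Contribution of sepia-eyed long-winged: (240 − 278.8125)² / 278.8125 = 5.4030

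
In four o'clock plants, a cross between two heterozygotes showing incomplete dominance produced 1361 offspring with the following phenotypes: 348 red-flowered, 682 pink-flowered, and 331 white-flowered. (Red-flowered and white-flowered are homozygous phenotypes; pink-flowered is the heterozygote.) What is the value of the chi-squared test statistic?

With incomplete dominance, a heterozygote × heterozygote cross gives a 1:2:1 phenotypic ratio.
Expected counts for N = 1361 under a 1:2:1 ratio (total parts = 4):
  red-flowered: 1361 × 1/4 = 340.25
  pink-flowered: 1361 × 2/4 = 680.5
  white-flowered: 1361 × 1/4 = 340.25
χ² = Σ (O − E)² / E
  red-flowered: (348 − 340.25)² / 340.25 = 0.1765
  pink-flowered: (682 − 680.5)² / 680.5 = 0.0033
  white-flowered: (331 − 340.25)² / 340.25 = 0.2515
χ² = 0.1765 + 0.0033 + 0.2515 = 0.4313 ≈ 0.431

0.431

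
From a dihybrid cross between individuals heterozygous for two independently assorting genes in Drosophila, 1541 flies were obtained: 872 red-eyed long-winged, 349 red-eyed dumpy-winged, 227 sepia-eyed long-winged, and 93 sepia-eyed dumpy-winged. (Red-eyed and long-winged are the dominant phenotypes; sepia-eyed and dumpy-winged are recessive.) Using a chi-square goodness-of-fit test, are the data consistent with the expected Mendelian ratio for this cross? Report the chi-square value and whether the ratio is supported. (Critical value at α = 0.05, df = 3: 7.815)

25.907; not consistent

A dihybrid F₂ with independent assortment and complete dominance at both loci gives a 9:3:3:1 phenotypic ratio.
Total ratio parts = 16. Expected numbers out of 1541:
  red-eyed long-winged: 1541 × 9/16 = 866.8125
  red-eyed dumpy-winged: 1541 × 3/16 = 288.9375
  sepia-eyed long-winged: 1541 × 3/16 = 288.9375
  sepia-eyed dumpy-winged: 1541 × 1/16 = 96.3125
χ² = Σ (O − E)² / E
  red-eyed long-winged: (872 − 866.8125)² / 866.8125 = 0.0310
  red-eyed dumpy-winged: (349 − 288.9375)² / 288.9375 = 12.4854
  sepia-eyed long-winged: (227 − 288.9375)² / 288.9375 = 13.2771
  sepia-eyed dumpy-winged: (93 − 96.3125)² / 96.3125 = 0.1139
χ² = 0.0310 + 12.4854 + 13.2771 + 0.1139 = 25.9074 ≈ 25.907
Degrees of freedom = 4 − 1 = 3; critical value at α = 0.05 is 7.815.
Since 25.907 > 7.815, we reject the null hypothesis — the data do not fit the 9:3:3:1 ratio.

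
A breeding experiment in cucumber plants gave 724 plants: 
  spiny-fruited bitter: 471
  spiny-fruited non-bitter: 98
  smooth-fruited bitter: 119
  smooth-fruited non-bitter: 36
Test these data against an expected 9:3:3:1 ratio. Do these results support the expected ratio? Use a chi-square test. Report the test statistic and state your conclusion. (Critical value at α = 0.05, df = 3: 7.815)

Expected counts for N = 724 under a 9:3:3:1 ratio (total parts = 16):
  spiny-fruited bitter: 724 × 9/16 = 407.25
  spiny-fruited non-bitter: 724 × 3/16 = 135.75
  smooth-fruited bitter: 724 × 3/16 = 135.75
  smooth-fruited non-bitter: 724 × 1/16 = 45.25
χ² = Σ (O − E)² / E
  spiny-fruited bitter: (471 − 407.25)² / 407.25 = 9.9793
  spiny-fruited non-bitter: (98 − 135.75)² / 135.75 = 10.4977
  smooth-fruited bitter: (119 − 135.75)² / 135.75 = 2.0668
  smooth-fruited non-bitter: (36 − 45.25)² / 45.25 = 1.8909
χ² = 9.9793 + 10.4977 + 2.0668 + 1.8909 = 24.4347 ≈ 24.435
Degrees of freedom = 4 − 1 = 3; critical value at α = 0.05 is 7.815.
Since 24.435 > 7.815, we reject the null hypothesis — the data do not fit the 9:3:3:1 ratio.

24.435; not consistent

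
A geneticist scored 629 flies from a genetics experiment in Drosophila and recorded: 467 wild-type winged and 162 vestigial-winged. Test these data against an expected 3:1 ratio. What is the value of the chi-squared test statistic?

0.191

Expected counts for N = 629 under a 3:1 ratio (total parts = 4):
  wild-type winged: 629 × 3/4 = 471.75
  vestigial-winged: 629 × 1/4 = 157.25
χ² = Σ (O − E)² / E
  wild-type winged: (467 − 471.75)² / 471.75 = 0.0478
  vestigial-winged: (162 − 157.25)² / 157.25 = 0.1435
χ² = 0.0478 + 0.1435 = 0.1913 ≈ 0.191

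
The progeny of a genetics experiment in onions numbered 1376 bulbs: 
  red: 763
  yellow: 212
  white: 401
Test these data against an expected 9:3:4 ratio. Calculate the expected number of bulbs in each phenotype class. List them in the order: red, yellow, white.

The 9:3:4 ratio has 16 parts, so with N = 1376 the expected counts are:
  red: 1376 × 9/16 = 774
  yellow: 1376 × 3/16 = 258
  white: 1376 × 4/16 = 344

774, 258, 344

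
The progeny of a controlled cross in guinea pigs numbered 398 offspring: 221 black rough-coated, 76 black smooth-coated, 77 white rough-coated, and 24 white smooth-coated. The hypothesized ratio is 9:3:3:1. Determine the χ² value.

Total ratio parts = 16. Expected numbers out of 398:
  black rough-coated: 398 × 9/16 = 223.875
  black smooth-coated: 398 × 3/16 = 74.625
  white rough-coated: 398 × 3/16 = 74.625
  white smooth-coated: 398 × 1/16 = 24.875
χ² = Σ (O − E)² / E
  black rough-coated: (221 − 223.875)² / 223.875 = 0.0369
  black smooth-coated: (76 − 74.625)² / 74.625 = 0.0253
  white rough-coated: (77 − 74.625)² / 74.625 = 0.0756
  white smooth-coated: (24 − 24.875)² / 24.875 = 0.0308
χ² = 0.0369 + 0.0253 + 0.0756 + 0.0308 = 0.1686 ≈ 0.169

0.169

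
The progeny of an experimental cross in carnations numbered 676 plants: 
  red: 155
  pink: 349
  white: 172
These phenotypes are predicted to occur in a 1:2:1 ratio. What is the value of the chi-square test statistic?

Total ratio parts = 4. Expected numbers out of 676:
  red: 676 × 1/4 = 169
  pink: 676 × 2/4 = 338
  white: 676 × 1/4 = 169
χ² = Σ (O − E)² / E
  red: (155 − 169)² / 169 = 1.1598
  pink: (349 − 338)² / 338 = 0.3580
  white: (172 − 169)² / 169 = 0.0533
χ² = 1.1598 + 0.3580 + 0.0533 = 1.5711 ≈ 1.571

1.571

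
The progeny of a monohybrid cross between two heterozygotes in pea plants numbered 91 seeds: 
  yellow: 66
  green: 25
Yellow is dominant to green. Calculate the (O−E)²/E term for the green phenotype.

0.223

For a monohybrid cross between heterozygotes with complete dominance, the expected phenotypic ratio is 3:1.
The 3:1 ratio has 4 parts, so with N = 91 the expected counts are:
  yellow: 91 × 3/4 = 68.25
  green: 91 × 1/4 = 22.75
Contribution of green: (25 − 22.75)² / 22.75 = 0.2225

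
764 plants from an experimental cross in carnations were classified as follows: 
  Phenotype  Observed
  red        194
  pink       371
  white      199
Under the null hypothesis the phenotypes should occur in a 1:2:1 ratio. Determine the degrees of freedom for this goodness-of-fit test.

2

A goodness-of-fit test with 3 phenotype classes has df = 3 − 1 = 2.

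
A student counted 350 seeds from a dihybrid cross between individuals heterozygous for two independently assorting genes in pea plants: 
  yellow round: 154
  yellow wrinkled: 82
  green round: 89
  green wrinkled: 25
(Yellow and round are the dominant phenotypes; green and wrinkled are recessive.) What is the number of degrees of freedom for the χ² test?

A dihybrid F₂ with independent assortment and complete dominance at both loci gives a 9:3:3:1 phenotypic ratio.
A goodness-of-fit test with 4 phenotype classes has df = 4 − 1 = 3.

3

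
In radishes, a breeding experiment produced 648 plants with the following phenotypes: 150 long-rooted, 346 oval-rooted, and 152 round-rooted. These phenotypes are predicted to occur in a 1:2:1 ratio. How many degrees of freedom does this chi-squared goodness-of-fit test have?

2

A goodness-of-fit test with 3 phenotype classes has df = 3 − 1 = 2.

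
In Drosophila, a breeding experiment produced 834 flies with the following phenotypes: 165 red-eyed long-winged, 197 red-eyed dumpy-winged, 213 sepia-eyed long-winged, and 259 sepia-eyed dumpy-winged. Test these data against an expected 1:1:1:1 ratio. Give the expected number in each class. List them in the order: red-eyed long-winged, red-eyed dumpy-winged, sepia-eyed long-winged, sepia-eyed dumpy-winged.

Under the 1:1:1:1 hypothesis (Σ ratio = 4, N = 834):
  red-eyed long-winged: 834 × 1/4 = 208.5
  red-eyed dumpy-winged: 834 × 1/4 = 208.5
  sepia-eyed long-winged: 834 × 1/4 = 208.5
  sepia-eyed dumpy-winged: 834 × 1/4 = 208.5

208.5, 208.5, 208.5, 208.5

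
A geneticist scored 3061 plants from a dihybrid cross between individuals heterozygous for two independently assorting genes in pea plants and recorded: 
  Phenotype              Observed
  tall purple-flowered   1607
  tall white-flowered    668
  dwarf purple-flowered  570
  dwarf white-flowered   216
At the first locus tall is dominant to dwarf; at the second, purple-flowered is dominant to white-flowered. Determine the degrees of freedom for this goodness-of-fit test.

A dihybrid F₂ with independent assortment and complete dominance at both loci gives a 9:3:3:1 phenotypic ratio.
A goodness-of-fit test with 4 phenotype classes has df = 4 − 1 = 3.

3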